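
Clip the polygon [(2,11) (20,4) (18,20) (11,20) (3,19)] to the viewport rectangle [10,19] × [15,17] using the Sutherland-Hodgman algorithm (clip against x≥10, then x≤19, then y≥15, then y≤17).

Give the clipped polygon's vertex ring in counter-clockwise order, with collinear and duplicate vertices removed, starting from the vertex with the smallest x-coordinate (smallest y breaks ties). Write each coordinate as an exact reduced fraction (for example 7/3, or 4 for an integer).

Clipped polygon: [(10,15) (149/8,15) (147/8,17) (10,17)]

1. After x ≥ 10: [(10,71/9) (20,4) (18,20) (11,20) (10,159/8)]
2. After x ≤ 19: [(10,71/9) (19,79/18) (19,12) (18,20) (11,20) (10,159/8)]
3. After y ≥ 15: [(10,15) (149/8,15) (18,20) (11,20) (10,159/8)]
4. After y ≤ 17: [(10,17) (10,15) (149/8,15) (147/8,17)]
5. Canonical ring: [(10,15) (149/8,15) (147/8,17) (10,17)]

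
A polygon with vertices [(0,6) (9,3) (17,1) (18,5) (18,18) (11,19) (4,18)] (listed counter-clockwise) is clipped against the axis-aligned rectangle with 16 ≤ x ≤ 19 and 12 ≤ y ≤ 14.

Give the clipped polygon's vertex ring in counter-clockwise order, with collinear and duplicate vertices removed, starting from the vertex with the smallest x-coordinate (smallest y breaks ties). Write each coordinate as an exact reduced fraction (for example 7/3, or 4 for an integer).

Clipped polygon: [(16,12) (18,12) (18,14) (16,14)]

1. After x ≥ 16: [(16,5/4) (17,1) (18,5) (18,18) (16,128/7)]
2. After x ≤ 19: [(16,5/4) (17,1) (18,5) (18,18) (16,128/7)]
3. After y ≥ 12: [(16,12) (18,12) (18,18) (16,128/7)]
4. After y ≤ 14: [(16,14) (16,12) (18,12) (18,14)]
5. Canonical ring: [(16,12) (18,12) (18,14) (16,14)]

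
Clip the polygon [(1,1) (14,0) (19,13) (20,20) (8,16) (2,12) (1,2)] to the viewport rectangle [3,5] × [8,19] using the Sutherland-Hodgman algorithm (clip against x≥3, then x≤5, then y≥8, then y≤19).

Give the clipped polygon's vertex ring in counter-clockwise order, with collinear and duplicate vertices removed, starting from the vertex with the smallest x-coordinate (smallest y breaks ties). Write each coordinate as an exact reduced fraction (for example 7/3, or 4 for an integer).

Clipped polygon: [(3,8) (5,8) (5,14) (3,38/3)]

1. After x ≥ 3: [(3,11/13) (14,0) (19,13) (20,20) (8,16) (3,38/3)]
2. After x ≤ 5: [(3,11/13) (5,9/13) (5,14) (3,38/3)]
3. After y ≥ 8: [(3,8) (5,8) (5,14) (3,38/3)]
4. After y ≤ 19: [(3,8) (5,8) (5,14) (3,38/3)]
5. Canonical ring: [(3,8) (5,8) (5,14) (3,38/3)]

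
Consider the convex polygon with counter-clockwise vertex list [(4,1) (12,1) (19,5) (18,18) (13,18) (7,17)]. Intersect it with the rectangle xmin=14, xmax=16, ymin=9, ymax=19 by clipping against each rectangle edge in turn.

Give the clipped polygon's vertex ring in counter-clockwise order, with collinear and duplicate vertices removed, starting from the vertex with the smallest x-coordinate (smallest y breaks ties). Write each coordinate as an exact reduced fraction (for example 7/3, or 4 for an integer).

1. After x ≥ 14: [(14,15/7) (19,5) (18,18) (14,18)]
2. After x ≤ 16: [(14,15/7) (16,23/7) (16,18) (14,18)]
3. After y ≥ 9: [(14,9) (16,9) (16,18) (14,18)]
4. After y ≤ 19: [(14,9) (16,9) (16,18) (14,18)]
5. Canonical ring: [(14,9) (16,9) (16,18) (14,18)]

Clipped polygon: [(14,9) (16,9) (16,18) (14,18)]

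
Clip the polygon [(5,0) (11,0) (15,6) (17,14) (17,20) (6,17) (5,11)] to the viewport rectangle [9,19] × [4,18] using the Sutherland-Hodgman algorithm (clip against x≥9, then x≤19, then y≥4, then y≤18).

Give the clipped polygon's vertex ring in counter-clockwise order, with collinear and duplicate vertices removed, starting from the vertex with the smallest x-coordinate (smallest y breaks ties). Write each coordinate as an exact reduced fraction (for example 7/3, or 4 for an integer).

Clipped polygon: [(9,4) (41/3,4) (15,6) (17,14) (17,18) (29/3,18) (9,196/11)]

1. After x ≥ 9: [(9,0) (11,0) (15,6) (17,14) (17,20) (9,196/11)]
2. After x ≤ 19: [(9,0) (11,0) (15,6) (17,14) (17,20) (9,196/11)]
3. After y ≥ 4: [(9,4) (41/3,4) (15,6) (17,14) (17,20) (9,196/11)]
4. After y ≤ 18: [(9,4) (41/3,4) (15,6) (17,14) (17,18) (29/3,18) (9,196/11)]
5. Canonical ring: [(9,4) (41/3,4) (15,6) (17,14) (17,18) (29/3,18) (9,196/11)]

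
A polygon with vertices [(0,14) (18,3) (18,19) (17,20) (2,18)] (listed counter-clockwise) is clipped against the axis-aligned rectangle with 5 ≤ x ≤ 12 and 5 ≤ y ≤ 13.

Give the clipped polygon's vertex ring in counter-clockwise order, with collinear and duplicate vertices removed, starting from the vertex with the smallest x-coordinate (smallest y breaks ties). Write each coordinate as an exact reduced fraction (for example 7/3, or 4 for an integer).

1. After x ≥ 5: [(5,197/18) (18,3) (18,19) (17,20) (5,92/5)]
2. After x ≤ 12: [(5,197/18) (12,20/3) (12,58/3) (5,92/5)]
3. After y ≥ 5: [(5,197/18) (12,20/3) (12,58/3) (5,92/5)]
4. After y ≤ 13: [(5,13) (5,197/18) (12,20/3) (12,13)]
5. Canonical ring: [(5,197/18) (12,20/3) (12,13) (5,13)]

Clipped polygon: [(5,197/18) (12,20/3) (12,13) (5,13)]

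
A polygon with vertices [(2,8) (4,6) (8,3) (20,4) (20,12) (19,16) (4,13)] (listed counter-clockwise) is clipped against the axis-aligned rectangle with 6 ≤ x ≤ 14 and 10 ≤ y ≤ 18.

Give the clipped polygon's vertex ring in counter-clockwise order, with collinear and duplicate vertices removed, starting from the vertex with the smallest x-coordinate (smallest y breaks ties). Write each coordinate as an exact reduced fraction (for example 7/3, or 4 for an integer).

1. After x ≥ 6: [(6,9/2) (8,3) (20,4) (20,12) (19,16) (6,67/5)]
2. After x ≤ 14: [(6,9/2) (8,3) (14,7/2) (14,15) (6,67/5)]
3. After y ≥ 10: [(6,10) (14,10) (14,15) (6,67/5)]
4. After y ≤ 18: [(6,10) (14,10) (14,15) (6,67/5)]
5. Canonical ring: [(6,10) (14,10) (14,15) (6,67/5)]

Clipped polygon: [(6,10) (14,10) (14,15) (6,67/5)]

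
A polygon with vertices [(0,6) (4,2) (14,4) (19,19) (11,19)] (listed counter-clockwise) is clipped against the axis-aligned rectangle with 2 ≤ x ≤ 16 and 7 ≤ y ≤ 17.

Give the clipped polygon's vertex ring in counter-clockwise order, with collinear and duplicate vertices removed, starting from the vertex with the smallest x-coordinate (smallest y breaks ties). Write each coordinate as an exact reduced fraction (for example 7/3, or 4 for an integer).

Clipped polygon: [(2,7) (15,7) (16,10) (16,17) (121/13,17) (2,92/11)]

1. After x ≥ 2: [(2,92/11) (2,4) (4,2) (14,4) (19,19) (11,19)]
2. After x ≤ 16: [(2,92/11) (2,4) (4,2) (14,4) (16,10) (16,19) (11,19)]
3. After y ≥ 7: [(2,92/11) (2,7) (15,7) (16,10) (16,19) (11,19)]
4. After y ≤ 17: [(121/13,17) (2,92/11) (2,7) (15,7) (16,10) (16,17)]
5. Canonical ring: [(2,7) (15,7) (16,10) (16,17) (121/13,17) (2,92/11)]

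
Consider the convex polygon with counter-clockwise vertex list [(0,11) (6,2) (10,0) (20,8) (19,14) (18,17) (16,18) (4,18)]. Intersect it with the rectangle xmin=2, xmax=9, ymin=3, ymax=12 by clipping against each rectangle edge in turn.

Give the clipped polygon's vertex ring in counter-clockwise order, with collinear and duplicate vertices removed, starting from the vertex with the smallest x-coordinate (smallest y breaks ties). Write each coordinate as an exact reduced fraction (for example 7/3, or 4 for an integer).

1. After x ≥ 2: [(2,29/2) (2,8) (6,2) (10,0) (20,8) (19,14) (18,17) (16,18) (4,18)]
2. After x ≤ 9: [(2,29/2) (2,8) (6,2) (9,1/2) (9,18) (4,18)]
3. After y ≥ 3: [(2,29/2) (2,8) (16/3,3) (9,3) (9,18) (4,18)]
4. After y ≤ 12: [(2,12) (2,8) (16/3,3) (9,3) (9,12)]
5. Canonical ring: [(2,8) (16/3,3) (9,3) (9,12) (2,12)]

Clipped polygon: [(2,8) (16/3,3) (9,3) (9,12) (2,12)]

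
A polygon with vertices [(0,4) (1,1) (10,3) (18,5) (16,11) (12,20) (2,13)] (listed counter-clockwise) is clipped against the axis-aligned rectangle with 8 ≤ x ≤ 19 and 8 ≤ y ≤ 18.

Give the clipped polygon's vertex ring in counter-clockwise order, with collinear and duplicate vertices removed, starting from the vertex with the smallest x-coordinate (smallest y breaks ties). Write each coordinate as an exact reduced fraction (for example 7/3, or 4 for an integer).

1. After x ≥ 8: [(8,23/9) (10,3) (18,5) (16,11) (12,20) (8,86/5)]
2. After x ≤ 19: [(8,23/9) (10,3) (18,5) (16,11) (12,20) (8,86/5)]
3. After y ≥ 8: [(8,8) (17,8) (16,11) (12,20) (8,86/5)]
4. After y ≤ 18: [(8,8) (17,8) (16,11) (116/9,18) (64/7,18) (8,86/5)]
5. Canonical ring: [(8,8) (17,8) (16,11) (116/9,18) (64/7,18) (8,86/5)]

Clipped polygon: [(8,8) (17,8) (16,11) (116/9,18) (64/7,18) (8,86/5)]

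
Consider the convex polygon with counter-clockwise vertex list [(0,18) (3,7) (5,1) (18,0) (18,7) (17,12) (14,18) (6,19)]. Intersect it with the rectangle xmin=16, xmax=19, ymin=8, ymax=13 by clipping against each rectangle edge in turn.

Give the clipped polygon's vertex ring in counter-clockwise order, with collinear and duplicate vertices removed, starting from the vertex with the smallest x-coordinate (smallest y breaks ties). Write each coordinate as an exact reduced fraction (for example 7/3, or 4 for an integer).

1. After x ≥ 16: [(16,2/13) (18,0) (18,7) (17,12) (16,14)]
2. After x ≤ 19: [(16,2/13) (18,0) (18,7) (17,12) (16,14)]
3. After y ≥ 8: [(16,8) (89/5,8) (17,12) (16,14)]
4. After y ≤ 13: [(16,13) (16,8) (89/5,8) (17,12) (33/2,13)]
5. Canonical ring: [(16,8) (89/5,8) (17,12) (33/2,13) (16,13)]

Clipped polygon: [(16,8) (89/5,8) (17,12) (33/2,13) (16,13)]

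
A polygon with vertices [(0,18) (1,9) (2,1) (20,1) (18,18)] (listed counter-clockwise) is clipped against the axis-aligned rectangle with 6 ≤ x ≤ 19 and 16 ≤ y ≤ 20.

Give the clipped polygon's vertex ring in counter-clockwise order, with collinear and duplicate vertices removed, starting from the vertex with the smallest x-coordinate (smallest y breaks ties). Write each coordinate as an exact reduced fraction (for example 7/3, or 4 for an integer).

Clipped polygon: [(6,16) (310/17,16) (18,18) (6,18)]

1. After x ≥ 6: [(6,18) (6,1) (20,1) (18,18)]
2. After x ≤ 19: [(6,18) (6,1) (19,1) (19,19/2) (18,18)]
3. After y ≥ 16: [(6,18) (6,16) (310/17,16) (18,18)]
4. After y ≤ 20: [(6,18) (6,16) (310/17,16) (18,18)]
5. Canonical ring: [(6,16) (310/17,16) (18,18) (6,18)]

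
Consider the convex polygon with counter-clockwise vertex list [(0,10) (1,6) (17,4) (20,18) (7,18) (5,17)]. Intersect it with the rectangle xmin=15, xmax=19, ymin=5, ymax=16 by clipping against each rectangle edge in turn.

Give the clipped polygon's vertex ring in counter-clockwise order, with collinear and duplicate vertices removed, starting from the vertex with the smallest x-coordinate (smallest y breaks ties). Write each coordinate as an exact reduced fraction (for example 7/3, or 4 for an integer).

1. After x ≥ 15: [(15,17/4) (17,4) (20,18) (15,18)]
2. After x ≤ 19: [(15,17/4) (17,4) (19,40/3) (19,18) (15,18)]
3. After y ≥ 5: [(15,5) (241/14,5) (19,40/3) (19,18) (15,18)]
4. After y ≤ 16: [(15,16) (15,5) (241/14,5) (19,40/3) (19,16)]
5. Canonical ring: [(15,5) (241/14,5) (19,40/3) (19,16) (15,16)]

Clipped polygon: [(15,5) (241/14,5) (19,40/3) (19,16) (15,16)]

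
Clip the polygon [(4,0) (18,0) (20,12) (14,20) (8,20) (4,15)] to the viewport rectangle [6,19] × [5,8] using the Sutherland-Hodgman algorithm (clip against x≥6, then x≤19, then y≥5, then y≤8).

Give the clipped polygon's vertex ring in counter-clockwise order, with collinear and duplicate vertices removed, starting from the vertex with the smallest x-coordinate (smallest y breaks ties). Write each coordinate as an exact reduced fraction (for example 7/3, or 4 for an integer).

1. After x ≥ 6: [(6,0) (18,0) (20,12) (14,20) (8,20) (6,35/2)]
2. After x ≤ 19: [(6,0) (18,0) (19,6) (19,40/3) (14,20) (8,20) (6,35/2)]
3. After y ≥ 5: [(6,5) (113/6,5) (19,6) (19,40/3) (14,20) (8,20) (6,35/2)]
4. After y ≤ 8: [(6,8) (6,5) (113/6,5) (19,6) (19,8)]
5. Canonical ring: [(6,5) (113/6,5) (19,6) (19,8) (6,8)]

Clipped polygon: [(6,5) (113/6,5) (19,6) (19,8) (6,8)]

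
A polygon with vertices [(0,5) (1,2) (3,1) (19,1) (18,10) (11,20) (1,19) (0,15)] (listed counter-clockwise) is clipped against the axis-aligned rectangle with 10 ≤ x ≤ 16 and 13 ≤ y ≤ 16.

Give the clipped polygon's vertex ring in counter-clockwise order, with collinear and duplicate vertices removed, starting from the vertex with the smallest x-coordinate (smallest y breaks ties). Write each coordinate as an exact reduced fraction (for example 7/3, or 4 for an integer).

1. After x ≥ 10: [(10,1) (19,1) (18,10) (11,20) (10,199/10)]
2. After x ≤ 16: [(10,1) (16,1) (16,90/7) (11,20) (10,199/10)]
3. After y ≥ 13: [(10,13) (159/10,13) (11,20) (10,199/10)]
4. After y ≤ 16: [(10,16) (10,13) (159/10,13) (69/5,16)]
5. Canonical ring: [(10,13) (159/10,13) (69/5,16) (10,16)]

Clipped polygon: [(10,13) (159/10,13) (69/5,16) (10,16)]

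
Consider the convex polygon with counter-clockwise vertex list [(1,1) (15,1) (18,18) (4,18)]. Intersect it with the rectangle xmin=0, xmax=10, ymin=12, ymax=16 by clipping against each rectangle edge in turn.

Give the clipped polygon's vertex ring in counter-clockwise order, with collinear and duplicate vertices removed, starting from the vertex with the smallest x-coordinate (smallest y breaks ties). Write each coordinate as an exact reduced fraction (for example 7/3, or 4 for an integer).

Clipped polygon: [(50/17,12) (10,12) (10,16) (62/17,16)]

1. After x ≥ 0: [(1,1) (15,1) (18,18) (4,18)]
2. After x ≤ 10: [(1,1) (10,1) (10,18) (4,18)]
3. After y ≥ 12: [(50/17,12) (10,12) (10,18) (4,18)]
4. After y ≤ 16: [(62/17,16) (50/17,12) (10,12) (10,16)]
5. Canonical ring: [(50/17,12) (10,12) (10,16) (62/17,16)]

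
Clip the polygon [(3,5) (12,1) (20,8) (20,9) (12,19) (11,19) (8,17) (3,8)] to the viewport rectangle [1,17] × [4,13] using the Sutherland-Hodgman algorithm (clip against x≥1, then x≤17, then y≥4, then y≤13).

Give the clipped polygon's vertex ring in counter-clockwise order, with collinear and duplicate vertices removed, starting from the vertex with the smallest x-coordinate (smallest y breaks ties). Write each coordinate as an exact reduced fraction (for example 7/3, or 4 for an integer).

Clipped polygon: [(3,5) (21/4,4) (108/7,4) (17,43/8) (17,51/4) (84/5,13) (52/9,13) (3,8)]

1. After x ≥ 1: [(3,5) (12,1) (20,8) (20,9) (12,19) (11,19) (8,17) (3,8)]
2. After x ≤ 17: [(3,5) (12,1) (17,43/8) (17,51/4) (12,19) (11,19) (8,17) (3,8)]
3. After y ≥ 4: [(3,5) (21/4,4) (108/7,4) (17,43/8) (17,51/4) (12,19) (11,19) (8,17) (3,8)]
4. After y ≤ 13: [(3,5) (21/4,4) (108/7,4) (17,43/8) (17,51/4) (84/5,13) (52/9,13) (3,8)]
5. Canonical ring: [(3,5) (21/4,4) (108/7,4) (17,43/8) (17,51/4) (84/5,13) (52/9,13) (3,8)]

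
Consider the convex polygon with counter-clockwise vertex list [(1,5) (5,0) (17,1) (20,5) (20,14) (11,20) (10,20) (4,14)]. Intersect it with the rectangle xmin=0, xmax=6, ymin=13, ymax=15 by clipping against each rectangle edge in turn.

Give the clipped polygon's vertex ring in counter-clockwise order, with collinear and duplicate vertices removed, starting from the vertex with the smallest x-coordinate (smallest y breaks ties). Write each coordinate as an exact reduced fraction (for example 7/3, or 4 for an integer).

Clipped polygon: [(11/3,13) (6,13) (6,15) (5,15) (4,14)]

1. After x ≥ 0: [(1,5) (5,0) (17,1) (20,5) (20,14) (11,20) (10,20) (4,14)]
2. After x ≤ 6: [(1,5) (5,0) (6,1/12) (6,16) (4,14)]
3. After y ≥ 13: [(11/3,13) (6,13) (6,16) (4,14)]
4. After y ≤ 15: [(11/3,13) (6,13) (6,15) (5,15) (4,14)]
5. Canonical ring: [(11/3,13) (6,13) (6,15) (5,15) (4,14)]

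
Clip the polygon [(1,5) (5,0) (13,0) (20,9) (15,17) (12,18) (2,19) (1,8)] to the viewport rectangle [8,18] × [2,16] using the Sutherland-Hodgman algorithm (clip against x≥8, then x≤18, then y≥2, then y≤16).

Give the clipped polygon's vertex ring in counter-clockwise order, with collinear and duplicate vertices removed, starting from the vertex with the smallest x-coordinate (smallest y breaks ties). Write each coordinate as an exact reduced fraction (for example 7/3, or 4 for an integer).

1. After x ≥ 8: [(8,0) (13,0) (20,9) (15,17) (12,18) (8,92/5)]
2. After x ≤ 18: [(8,0) (13,0) (18,45/7) (18,61/5) (15,17) (12,18) (8,92/5)]
3. After y ≥ 2: [(8,2) (131/9,2) (18,45/7) (18,61/5) (15,17) (12,18) (8,92/5)]
4. After y ≤ 16: [(8,16) (8,2) (131/9,2) (18,45/7) (18,61/5) (125/8,16)]
5. Canonical ring: [(8,2) (131/9,2) (18,45/7) (18,61/5) (125/8,16) (8,16)]

Clipped polygon: [(8,2) (131/9,2) (18,45/7) (18,61/5) (125/8,16) (8,16)]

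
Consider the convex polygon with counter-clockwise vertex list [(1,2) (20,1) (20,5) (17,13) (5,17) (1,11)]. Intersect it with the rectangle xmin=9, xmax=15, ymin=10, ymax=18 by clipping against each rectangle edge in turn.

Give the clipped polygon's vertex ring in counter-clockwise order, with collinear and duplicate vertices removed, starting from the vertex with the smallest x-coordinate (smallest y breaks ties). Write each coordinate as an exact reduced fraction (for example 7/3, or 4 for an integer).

1. After x ≥ 9: [(9,30/19) (20,1) (20,5) (17,13) (9,47/3)]
2. After x ≤ 15: [(9,30/19) (15,24/19) (15,41/3) (9,47/3)]
3. After y ≥ 10: [(9,10) (15,10) (15,41/3) (9,47/3)]
4. After y ≤ 18: [(9,10) (15,10) (15,41/3) (9,47/3)]
5. Canonical ring: [(9,10) (15,10) (15,41/3) (9,47/3)]

Clipped polygon: [(9,10) (15,10) (15,41/3) (9,47/3)]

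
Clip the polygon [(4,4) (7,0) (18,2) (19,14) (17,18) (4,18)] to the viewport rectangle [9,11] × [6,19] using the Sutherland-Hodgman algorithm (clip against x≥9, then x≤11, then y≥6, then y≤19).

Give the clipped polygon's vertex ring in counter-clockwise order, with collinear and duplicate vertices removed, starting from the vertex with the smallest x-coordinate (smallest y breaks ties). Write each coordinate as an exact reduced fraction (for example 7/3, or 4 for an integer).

1. After x ≥ 9: [(9,4/11) (18,2) (19,14) (17,18) (9,18)]
2. After x ≤ 11: [(9,4/11) (11,8/11) (11,18) (9,18)]
3. After y ≥ 6: [(9,6) (11,6) (11,18) (9,18)]
4. After y ≤ 19: [(9,6) (11,6) (11,18) (9,18)]
5. Canonical ring: [(9,6) (11,6) (11,18) (9,18)]

Clipped polygon: [(9,6) (11,6) (11,18) (9,18)]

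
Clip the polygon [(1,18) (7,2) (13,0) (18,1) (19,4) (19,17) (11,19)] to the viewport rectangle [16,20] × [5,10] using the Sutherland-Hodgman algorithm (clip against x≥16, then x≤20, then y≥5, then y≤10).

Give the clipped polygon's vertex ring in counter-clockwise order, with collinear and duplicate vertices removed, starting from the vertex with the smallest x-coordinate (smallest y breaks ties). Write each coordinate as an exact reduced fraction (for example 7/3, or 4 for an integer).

1. After x ≥ 16: [(16,3/5) (18,1) (19,4) (19,17) (16,71/4)]
2. After x ≤ 20: [(16,3/5) (18,1) (19,4) (19,17) (16,71/4)]
3. After y ≥ 5: [(16,5) (19,5) (19,17) (16,71/4)]
4. After y ≤ 10: [(16,10) (16,5) (19,5) (19,10)]
5. Canonical ring: [(16,5) (19,5) (19,10) (16,10)]

Clipped polygon: [(16,5) (19,5) (19,10) (16,10)]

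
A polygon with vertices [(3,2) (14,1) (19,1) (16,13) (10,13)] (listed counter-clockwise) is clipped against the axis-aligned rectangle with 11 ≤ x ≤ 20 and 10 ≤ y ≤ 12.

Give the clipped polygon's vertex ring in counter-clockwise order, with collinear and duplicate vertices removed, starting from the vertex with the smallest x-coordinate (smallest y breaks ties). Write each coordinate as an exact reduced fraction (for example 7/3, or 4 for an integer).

1. After x ≥ 11: [(11,14/11) (14,1) (19,1) (16,13) (11,13)]
2. After x ≤ 20: [(11,14/11) (14,1) (19,1) (16,13) (11,13)]
3. After y ≥ 10: [(11,10) (67/4,10) (16,13) (11,13)]
4. After y ≤ 12: [(11,12) (11,10) (67/4,10) (65/4,12)]
5. Canonical ring: [(11,10) (67/4,10) (65/4,12) (11,12)]

Clipped polygon: [(11,10) (67/4,10) (65/4,12) (11,12)]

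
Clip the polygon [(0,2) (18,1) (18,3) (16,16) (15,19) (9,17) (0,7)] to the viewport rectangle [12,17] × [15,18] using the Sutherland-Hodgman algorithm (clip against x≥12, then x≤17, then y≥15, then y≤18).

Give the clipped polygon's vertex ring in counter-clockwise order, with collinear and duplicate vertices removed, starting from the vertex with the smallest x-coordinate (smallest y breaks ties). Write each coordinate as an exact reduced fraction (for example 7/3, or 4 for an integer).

1. After x ≥ 12: [(12,4/3) (18,1) (18,3) (16,16) (15,19) (12,18)]
2. After x ≤ 17: [(12,4/3) (17,19/18) (17,19/2) (16,16) (15,19) (12,18)]
3. After y ≥ 15: [(12,15) (210/13,15) (16,16) (15,19) (12,18)]
4. After y ≤ 18: [(12,15) (210/13,15) (16,16) (46/3,18) (12,18) (12,18)]
5. Canonical ring: [(12,15) (210/13,15) (16,16) (46/3,18) (12,18)]

Clipped polygon: [(12,15) (210/13,15) (16,16) (46/3,18) (12,18)]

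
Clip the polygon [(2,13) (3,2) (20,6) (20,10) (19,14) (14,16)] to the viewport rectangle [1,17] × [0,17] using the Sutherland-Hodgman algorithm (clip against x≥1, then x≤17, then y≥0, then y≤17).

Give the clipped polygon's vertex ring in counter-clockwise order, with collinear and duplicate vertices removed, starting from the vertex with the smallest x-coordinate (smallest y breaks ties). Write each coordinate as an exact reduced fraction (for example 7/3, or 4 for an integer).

1. After x ≥ 1: [(2,13) (3,2) (20,6) (20,10) (19,14) (14,16)]
2. After x ≤ 17: [(2,13) (3,2) (17,90/17) (17,74/5) (14,16)]
3. After y ≥ 0: [(2,13) (3,2) (17,90/17) (17,74/5) (14,16)]
4. After y ≤ 17: [(2,13) (3,2) (17,90/17) (17,74/5) (14,16)]
5. Canonical ring: [(2,13) (3,2) (17,90/17) (17,74/5) (14,16)]

Clipped polygon: [(2,13) (3,2) (17,90/17) (17,74/5) (14,16)]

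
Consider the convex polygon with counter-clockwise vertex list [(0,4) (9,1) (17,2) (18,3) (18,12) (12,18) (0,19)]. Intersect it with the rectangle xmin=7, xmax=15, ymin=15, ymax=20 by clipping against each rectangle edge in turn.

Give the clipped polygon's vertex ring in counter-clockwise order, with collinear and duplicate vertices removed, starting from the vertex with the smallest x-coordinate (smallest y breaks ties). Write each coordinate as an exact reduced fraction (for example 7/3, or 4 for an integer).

Clipped polygon: [(7,15) (15,15) (12,18) (7,221/12)]

1. After x ≥ 7: [(7,5/3) (9,1) (17,2) (18,3) (18,12) (12,18) (7,221/12)]
2. After x ≤ 15: [(7,5/3) (9,1) (15,7/4) (15,15) (12,18) (7,221/12)]
3. After y ≥ 15: [(7,15) (15,15) (15,15) (12,18) (7,221/12)]
4. After y ≤ 20: [(7,15) (15,15) (15,15) (12,18) (7,221/12)]
5. Canonical ring: [(7,15) (15,15) (12,18) (7,221/12)]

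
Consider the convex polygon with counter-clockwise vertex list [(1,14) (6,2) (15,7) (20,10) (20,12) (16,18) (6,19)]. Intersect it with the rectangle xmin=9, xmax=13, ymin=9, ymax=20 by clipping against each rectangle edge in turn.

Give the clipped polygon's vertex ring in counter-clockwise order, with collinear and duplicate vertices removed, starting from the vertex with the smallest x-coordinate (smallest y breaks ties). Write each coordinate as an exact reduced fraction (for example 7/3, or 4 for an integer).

Clipped polygon: [(9,9) (13,9) (13,183/10) (9,187/10)]

1. After x ≥ 9: [(9,11/3) (15,7) (20,10) (20,12) (16,18) (9,187/10)]
2. After x ≤ 13: [(9,11/3) (13,53/9) (13,183/10) (9,187/10)]
3. After y ≥ 9: [(9,9) (13,9) (13,183/10) (9,187/10)]
4. After y ≤ 20: [(9,9) (13,9) (13,183/10) (9,187/10)]
5. Canonical ring: [(9,9) (13,9) (13,183/10) (9,187/10)]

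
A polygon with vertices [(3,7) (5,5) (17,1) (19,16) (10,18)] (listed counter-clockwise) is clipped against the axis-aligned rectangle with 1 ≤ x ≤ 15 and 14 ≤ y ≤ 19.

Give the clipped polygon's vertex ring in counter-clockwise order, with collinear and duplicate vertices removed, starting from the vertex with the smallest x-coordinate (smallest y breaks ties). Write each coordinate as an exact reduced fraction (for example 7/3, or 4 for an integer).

Clipped polygon: [(82/11,14) (15,14) (15,152/9) (10,18)]

1. After x ≥ 1: [(3,7) (5,5) (17,1) (19,16) (10,18)]
2. After x ≤ 15: [(3,7) (5,5) (15,5/3) (15,152/9) (10,18)]
3. After y ≥ 14: [(82/11,14) (15,14) (15,152/9) (10,18)]
4. After y ≤ 19: [(82/11,14) (15,14) (15,152/9) (10,18)]
5. Canonical ring: [(82/11,14) (15,14) (15,152/9) (10,18)]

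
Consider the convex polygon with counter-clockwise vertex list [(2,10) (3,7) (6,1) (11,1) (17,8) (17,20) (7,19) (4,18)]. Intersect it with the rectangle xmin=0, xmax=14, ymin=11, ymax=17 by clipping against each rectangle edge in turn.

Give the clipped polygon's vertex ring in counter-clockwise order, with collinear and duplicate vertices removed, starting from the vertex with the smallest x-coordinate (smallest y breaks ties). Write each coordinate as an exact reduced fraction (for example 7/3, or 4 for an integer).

Clipped polygon: [(9/4,11) (14,11) (14,17) (15/4,17)]

1. After x ≥ 0: [(2,10) (3,7) (6,1) (11,1) (17,8) (17,20) (7,19) (4,18)]
2. After x ≤ 14: [(2,10) (3,7) (6,1) (11,1) (14,9/2) (14,197/10) (7,19) (4,18)]
3. After y ≥ 11: [(9/4,11) (14,11) (14,197/10) (7,19) (4,18)]
4. After y ≤ 17: [(15/4,17) (9/4,11) (14,11) (14,17)]
5. Canonical ring: [(9/4,11) (14,11) (14,17) (15/4,17)]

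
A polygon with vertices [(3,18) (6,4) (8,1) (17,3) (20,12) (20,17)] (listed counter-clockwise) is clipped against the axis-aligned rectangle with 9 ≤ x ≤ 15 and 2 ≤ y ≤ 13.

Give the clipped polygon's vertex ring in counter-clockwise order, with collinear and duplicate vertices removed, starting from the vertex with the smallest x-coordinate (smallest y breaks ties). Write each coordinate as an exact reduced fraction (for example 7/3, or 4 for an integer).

Clipped polygon: [(9,2) (25/2,2) (15,23/9) (15,13) (9,13)]

1. After x ≥ 9: [(9,300/17) (9,11/9) (17,3) (20,12) (20,17)]
2. After x ≤ 15: [(15,294/17) (9,300/17) (9,11/9) (15,23/9)]
3. After y ≥ 2: [(15,294/17) (9,300/17) (9,2) (25/2,2) (15,23/9)]
4. After y ≤ 13: [(15,13) (9,13) (9,2) (25/2,2) (15,23/9)]
5. Canonical ring: [(9,2) (25/2,2) (15,23/9) (15,13) (9,13)]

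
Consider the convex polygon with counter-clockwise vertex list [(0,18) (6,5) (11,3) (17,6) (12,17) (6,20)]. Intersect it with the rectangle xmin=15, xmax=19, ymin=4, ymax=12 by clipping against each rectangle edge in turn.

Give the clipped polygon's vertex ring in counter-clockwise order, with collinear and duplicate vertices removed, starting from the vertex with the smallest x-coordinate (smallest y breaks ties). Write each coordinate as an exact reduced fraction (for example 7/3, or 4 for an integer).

1. After x ≥ 15: [(15,5) (17,6) (15,52/5)]
2. After x ≤ 19: [(15,5) (17,6) (15,52/5)]
3. After y ≥ 4: [(15,5) (17,6) (15,52/5)]
4. After y ≤ 12: [(15,5) (17,6) (15,52/5)]
5. Canonical ring: [(15,5) (17,6) (15,52/5)]

Clipped polygon: [(15,5) (17,6) (15,52/5)]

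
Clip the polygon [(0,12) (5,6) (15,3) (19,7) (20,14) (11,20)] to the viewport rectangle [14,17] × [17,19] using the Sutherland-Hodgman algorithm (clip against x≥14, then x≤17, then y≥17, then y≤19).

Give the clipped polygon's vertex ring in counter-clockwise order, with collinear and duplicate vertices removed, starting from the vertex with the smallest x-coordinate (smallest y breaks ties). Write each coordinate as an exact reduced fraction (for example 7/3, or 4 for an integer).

1. After x ≥ 14: [(14,33/10) (15,3) (19,7) (20,14) (14,18)]
2. After x ≤ 17: [(14,33/10) (15,3) (17,5) (17,16) (14,18)]
3. After y ≥ 17: [(14,17) (31/2,17) (14,18)]
4. After y ≤ 19: [(14,17) (31/2,17) (14,18)]
5. Canonical ring: [(14,17) (31/2,17) (14,18)]

Clipped polygon: [(14,17) (31/2,17) (14,18)]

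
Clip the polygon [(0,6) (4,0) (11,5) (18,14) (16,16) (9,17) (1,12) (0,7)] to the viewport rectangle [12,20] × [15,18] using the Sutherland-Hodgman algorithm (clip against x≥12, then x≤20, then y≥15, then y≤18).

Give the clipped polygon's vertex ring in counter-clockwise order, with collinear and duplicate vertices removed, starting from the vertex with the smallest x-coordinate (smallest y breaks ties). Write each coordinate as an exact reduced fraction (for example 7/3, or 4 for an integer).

Clipped polygon: [(12,15) (17,15) (16,16) (12,116/7)]

1. After x ≥ 12: [(12,44/7) (18,14) (16,16) (12,116/7)]
2. After x ≤ 20: [(12,44/7) (18,14) (16,16) (12,116/7)]
3. After y ≥ 15: [(12,15) (17,15) (16,16) (12,116/7)]
4. After y ≤ 18: [(12,15) (17,15) (16,16) (12,116/7)]
5. Canonical ring: [(12,15) (17,15) (16,16) (12,116/7)]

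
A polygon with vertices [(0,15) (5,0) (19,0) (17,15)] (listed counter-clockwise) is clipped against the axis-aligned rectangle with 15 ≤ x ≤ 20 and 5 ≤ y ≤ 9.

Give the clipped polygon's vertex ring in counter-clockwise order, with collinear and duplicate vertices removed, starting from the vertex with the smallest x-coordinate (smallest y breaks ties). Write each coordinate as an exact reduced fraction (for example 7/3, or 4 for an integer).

Clipped polygon: [(15,5) (55/3,5) (89/5,9) (15,9)]

1. After x ≥ 15: [(15,15) (15,0) (19,0) (17,15)]
2. After x ≤ 20: [(15,15) (15,0) (19,0) (17,15)]
3. After y ≥ 5: [(15,15) (15,5) (55/3,5) (17,15)]
4. After y ≤ 9: [(15,9) (15,5) (55/3,5) (89/5,9)]
5. Canonical ring: [(15,5) (55/3,5) (89/5,9) (15,9)]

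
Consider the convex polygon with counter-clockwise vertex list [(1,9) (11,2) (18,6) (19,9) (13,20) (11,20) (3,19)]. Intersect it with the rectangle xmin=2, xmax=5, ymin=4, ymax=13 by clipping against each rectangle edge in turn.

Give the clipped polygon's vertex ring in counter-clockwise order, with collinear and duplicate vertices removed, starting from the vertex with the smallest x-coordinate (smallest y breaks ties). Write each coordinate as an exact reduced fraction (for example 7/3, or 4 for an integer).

Clipped polygon: [(2,83/10) (5,31/5) (5,13) (2,13)]

1. After x ≥ 2: [(2,14) (2,83/10) (11,2) (18,6) (19,9) (13,20) (11,20) (3,19)]
2. After x ≤ 5: [(2,14) (2,83/10) (5,31/5) (5,77/4) (3,19)]
3. After y ≥ 4: [(2,14) (2,83/10) (5,31/5) (5,77/4) (3,19)]
4. After y ≤ 13: [(2,13) (2,83/10) (5,31/5) (5,13)]
5. Canonical ring: [(2,83/10) (5,31/5) (5,13) (2,13)]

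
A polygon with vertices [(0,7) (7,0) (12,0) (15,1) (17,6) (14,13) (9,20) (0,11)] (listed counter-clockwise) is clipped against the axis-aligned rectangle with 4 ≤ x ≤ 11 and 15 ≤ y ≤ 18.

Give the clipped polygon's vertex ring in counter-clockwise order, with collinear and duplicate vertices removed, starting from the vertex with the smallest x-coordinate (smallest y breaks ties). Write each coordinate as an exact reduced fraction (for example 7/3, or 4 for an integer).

Clipped polygon: [(4,15) (11,15) (11,86/5) (73/7,18) (7,18)]

1. After x ≥ 4: [(4,3) (7,0) (12,0) (15,1) (17,6) (14,13) (9,20) (4,15)]
2. After x ≤ 11: [(4,3) (7,0) (11,0) (11,86/5) (9,20) (4,15)]
3. After y ≥ 15: [(4,15) (11,15) (11,86/5) (9,20) (4,15)]
4. After y ≤ 18: [(4,15) (11,15) (11,86/5) (73/7,18) (7,18) (4,15)]
5. Canonical ring: [(4,15) (11,15) (11,86/5) (73/7,18) (7,18)]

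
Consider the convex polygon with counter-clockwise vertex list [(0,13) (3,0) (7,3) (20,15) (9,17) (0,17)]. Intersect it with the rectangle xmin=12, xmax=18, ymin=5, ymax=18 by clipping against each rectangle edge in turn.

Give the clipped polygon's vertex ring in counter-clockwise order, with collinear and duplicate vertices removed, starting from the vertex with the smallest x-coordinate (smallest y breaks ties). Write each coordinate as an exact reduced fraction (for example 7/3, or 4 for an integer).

1. After x ≥ 12: [(12,99/13) (20,15) (12,181/11)]
2. After x ≤ 18: [(12,99/13) (18,171/13) (18,169/11) (12,181/11)]
3. After y ≥ 5: [(12,99/13) (18,171/13) (18,169/11) (12,181/11)]
4. After y ≤ 18: [(12,99/13) (18,171/13) (18,169/11) (12,181/11)]
5. Canonical ring: [(12,99/13) (18,171/13) (18,169/11) (12,181/11)]

Clipped polygon: [(12,99/13) (18,171/13) (18,169/11) (12,181/11)]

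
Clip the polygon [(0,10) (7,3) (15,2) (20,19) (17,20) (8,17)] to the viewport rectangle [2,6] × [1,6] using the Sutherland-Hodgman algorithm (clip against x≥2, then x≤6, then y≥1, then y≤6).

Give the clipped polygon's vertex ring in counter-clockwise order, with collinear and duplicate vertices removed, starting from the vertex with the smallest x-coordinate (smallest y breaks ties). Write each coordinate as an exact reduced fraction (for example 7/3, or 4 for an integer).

Clipped polygon: [(4,6) (6,4) (6,6)]

1. After x ≥ 2: [(2,47/4) (2,8) (7,3) (15,2) (20,19) (17,20) (8,17)]
2. After x ≤ 6: [(6,61/4) (2,47/4) (2,8) (6,4)]
3. After y ≥ 1: [(6,61/4) (2,47/4) (2,8) (6,4)]
4. After y ≤ 6: [(6,6) (4,6) (6,4)]
5. Canonical ring: [(4,6) (6,4) (6,6)]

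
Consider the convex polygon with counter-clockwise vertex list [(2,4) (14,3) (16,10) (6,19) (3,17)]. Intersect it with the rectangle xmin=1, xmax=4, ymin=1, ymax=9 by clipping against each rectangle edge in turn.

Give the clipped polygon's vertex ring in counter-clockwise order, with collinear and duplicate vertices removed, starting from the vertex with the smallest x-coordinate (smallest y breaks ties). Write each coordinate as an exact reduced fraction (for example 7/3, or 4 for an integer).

1. After x ≥ 1: [(2,4) (14,3) (16,10) (6,19) (3,17)]
2. After x ≤ 4: [(2,4) (4,23/6) (4,53/3) (3,17)]
3. After y ≥ 1: [(2,4) (4,23/6) (4,53/3) (3,17)]
4. After y ≤ 9: [(31/13,9) (2,4) (4,23/6) (4,9)]
5. Canonical ring: [(2,4) (4,23/6) (4,9) (31/13,9)]

Clipped polygon: [(2,4) (4,23/6) (4,9) (31/13,9)]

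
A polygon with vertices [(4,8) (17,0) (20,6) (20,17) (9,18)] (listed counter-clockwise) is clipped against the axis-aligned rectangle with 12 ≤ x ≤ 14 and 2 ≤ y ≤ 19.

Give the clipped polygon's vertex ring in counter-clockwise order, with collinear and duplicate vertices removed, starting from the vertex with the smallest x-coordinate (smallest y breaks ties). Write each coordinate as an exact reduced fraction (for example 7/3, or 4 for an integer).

Clipped polygon: [(12,40/13) (55/4,2) (14,2) (14,193/11) (12,195/11)]

1. After x ≥ 12: [(12,40/13) (17,0) (20,6) (20,17) (12,195/11)]
2. After x ≤ 14: [(12,40/13) (14,24/13) (14,193/11) (12,195/11)]
3. After y ≥ 2: [(12,40/13) (55/4,2) (14,2) (14,193/11) (12,195/11)]
4. After y ≤ 19: [(12,40/13) (55/4,2) (14,2) (14,193/11) (12,195/11)]
5. Canonical ring: [(12,40/13) (55/4,2) (14,2) (14,193/11) (12,195/11)]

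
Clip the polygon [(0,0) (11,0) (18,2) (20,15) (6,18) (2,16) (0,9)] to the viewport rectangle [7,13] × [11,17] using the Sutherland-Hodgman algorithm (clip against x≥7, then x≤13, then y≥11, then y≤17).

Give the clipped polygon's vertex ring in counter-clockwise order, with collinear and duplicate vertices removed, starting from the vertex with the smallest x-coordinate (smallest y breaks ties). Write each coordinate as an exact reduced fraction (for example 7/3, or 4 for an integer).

1. After x ≥ 7: [(7,0) (11,0) (18,2) (20,15) (7,249/14)]
2. After x ≤ 13: [(7,0) (11,0) (13,4/7) (13,33/2) (7,249/14)]
3. After y ≥ 11: [(7,11) (13,11) (13,33/2) (7,249/14)]
4. After y ≤ 17: [(7,17) (7,11) (13,11) (13,33/2) (32/3,17)]
5. Canonical ring: [(7,11) (13,11) (13,33/2) (32/3,17) (7,17)]

Clipped polygon: [(7,11) (13,11) (13,33/2) (32/3,17) (7,17)]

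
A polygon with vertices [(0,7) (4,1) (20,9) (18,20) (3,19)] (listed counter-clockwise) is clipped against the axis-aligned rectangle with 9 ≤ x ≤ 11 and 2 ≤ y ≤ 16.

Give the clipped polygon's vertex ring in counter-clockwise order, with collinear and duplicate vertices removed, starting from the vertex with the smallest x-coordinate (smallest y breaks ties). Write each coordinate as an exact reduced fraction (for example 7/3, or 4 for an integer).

Clipped polygon: [(9,7/2) (11,9/2) (11,16) (9,16)]

1. After x ≥ 9: [(9,7/2) (20,9) (18,20) (9,97/5)]
2. After x ≤ 11: [(9,7/2) (11,9/2) (11,293/15) (9,97/5)]
3. After y ≥ 2: [(9,7/2) (11,9/2) (11,293/15) (9,97/5)]
4. After y ≤ 16: [(9,16) (9,7/2) (11,9/2) (11,16)]
5. Canonical ring: [(9,7/2) (11,9/2) (11,16) (9,16)]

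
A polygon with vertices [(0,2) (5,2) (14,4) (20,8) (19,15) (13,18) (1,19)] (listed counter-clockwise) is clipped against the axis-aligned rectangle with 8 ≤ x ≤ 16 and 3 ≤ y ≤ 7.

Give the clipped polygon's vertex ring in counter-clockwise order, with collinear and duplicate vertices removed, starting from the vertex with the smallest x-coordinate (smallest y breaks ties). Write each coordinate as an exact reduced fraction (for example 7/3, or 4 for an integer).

1. After x ≥ 8: [(8,8/3) (14,4) (20,8) (19,15) (13,18) (8,221/12)]
2. After x ≤ 16: [(8,8/3) (14,4) (16,16/3) (16,33/2) (13,18) (8,221/12)]
3. After y ≥ 3: [(8,3) (19/2,3) (14,4) (16,16/3) (16,33/2) (13,18) (8,221/12)]
4. After y ≤ 7: [(8,7) (8,3) (19/2,3) (14,4) (16,16/3) (16,7)]
5. Canonical ring: [(8,3) (19/2,3) (14,4) (16,16/3) (16,7) (8,7)]

Clipped polygon: [(8,3) (19/2,3) (14,4) (16,16/3) (16,7) (8,7)]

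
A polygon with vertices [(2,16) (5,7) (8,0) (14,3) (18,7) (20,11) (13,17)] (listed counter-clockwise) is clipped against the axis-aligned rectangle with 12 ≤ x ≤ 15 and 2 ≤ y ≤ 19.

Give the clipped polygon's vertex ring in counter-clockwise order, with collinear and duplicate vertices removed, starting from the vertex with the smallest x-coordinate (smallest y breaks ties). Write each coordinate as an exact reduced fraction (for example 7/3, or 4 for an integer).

1. After x ≥ 12: [(12,186/11) (12,2) (14,3) (18,7) (20,11) (13,17)]
2. After x ≤ 15: [(12,186/11) (12,2) (14,3) (15,4) (15,107/7) (13,17)]
3. After y ≥ 2: [(12,186/11) (12,2) (14,3) (15,4) (15,107/7) (13,17)]
4. After y ≤ 19: [(12,186/11) (12,2) (14,3) (15,4) (15,107/7) (13,17)]
5. Canonical ring: [(12,2) (14,3) (15,4) (15,107/7) (13,17) (12,186/11)]

Clipped polygon: [(12,2) (14,3) (15,4) (15,107/7) (13,17) (12,186/11)]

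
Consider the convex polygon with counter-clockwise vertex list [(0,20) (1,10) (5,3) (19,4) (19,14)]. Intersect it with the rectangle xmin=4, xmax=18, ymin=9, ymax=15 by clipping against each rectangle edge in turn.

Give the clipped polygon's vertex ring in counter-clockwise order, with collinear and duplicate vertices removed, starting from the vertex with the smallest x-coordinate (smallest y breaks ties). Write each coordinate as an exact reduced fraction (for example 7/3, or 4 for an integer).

1. After x ≥ 4: [(4,356/19) (4,19/4) (5,3) (19,4) (19,14)]
2. After x ≤ 18: [(18,272/19) (4,356/19) (4,19/4) (5,3) (18,55/14)]
3. After y ≥ 9: [(18,9) (18,272/19) (4,356/19) (4,9)]
4. After y ≤ 15: [(18,9) (18,272/19) (95/6,15) (4,15) (4,9)]
5. Canonical ring: [(4,9) (18,9) (18,272/19) (95/6,15) (4,15)]

Clipped polygon: [(4,9) (18,9) (18,272/19) (95/6,15) (4,15)]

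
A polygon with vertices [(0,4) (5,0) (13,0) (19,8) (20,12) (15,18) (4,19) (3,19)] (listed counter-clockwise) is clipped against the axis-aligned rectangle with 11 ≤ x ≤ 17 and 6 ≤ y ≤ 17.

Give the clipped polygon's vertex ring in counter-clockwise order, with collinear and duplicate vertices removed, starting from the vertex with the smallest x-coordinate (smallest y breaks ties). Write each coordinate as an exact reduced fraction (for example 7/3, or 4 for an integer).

1. After x ≥ 11: [(11,0) (13,0) (19,8) (20,12) (15,18) (11,202/11)]
2. After x ≤ 17: [(11,0) (13,0) (17,16/3) (17,78/5) (15,18) (11,202/11)]
3. After y ≥ 6: [(11,6) (17,6) (17,78/5) (15,18) (11,202/11)]
4. After y ≤ 17: [(11,17) (11,6) (17,6) (17,78/5) (95/6,17)]
5. Canonical ring: [(11,6) (17,6) (17,78/5) (95/6,17) (11,17)]

Clipped polygon: [(11,6) (17,6) (17,78/5) (95/6,17) (11,17)]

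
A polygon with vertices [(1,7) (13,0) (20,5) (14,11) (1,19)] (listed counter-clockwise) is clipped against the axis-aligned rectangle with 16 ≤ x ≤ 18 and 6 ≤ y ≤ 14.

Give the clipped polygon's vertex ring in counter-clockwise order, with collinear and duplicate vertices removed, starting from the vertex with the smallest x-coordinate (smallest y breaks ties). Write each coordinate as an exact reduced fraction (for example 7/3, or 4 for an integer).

1. After x ≥ 16: [(16,15/7) (20,5) (16,9)]
2. After x ≤ 18: [(16,15/7) (18,25/7) (18,7) (16,9)]
3. After y ≥ 6: [(16,6) (18,6) (18,7) (16,9)]
4. After y ≤ 14: [(16,6) (18,6) (18,7) (16,9)]
5. Canonical ring: [(16,6) (18,6) (18,7) (16,9)]

Clipped polygon: [(16,6) (18,6) (18,7) (16,9)]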